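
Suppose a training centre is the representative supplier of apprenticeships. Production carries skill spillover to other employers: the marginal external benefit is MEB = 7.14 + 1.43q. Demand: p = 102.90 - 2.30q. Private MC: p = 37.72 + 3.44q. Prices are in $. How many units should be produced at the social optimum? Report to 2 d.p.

q* = 16.78

Social marginal cost = private MC − MEB = 30.58 + 2.01q.
Set SMC = demand: 30.58 + 2.01q = 102.90 - 2.30q → q* = 16.7796.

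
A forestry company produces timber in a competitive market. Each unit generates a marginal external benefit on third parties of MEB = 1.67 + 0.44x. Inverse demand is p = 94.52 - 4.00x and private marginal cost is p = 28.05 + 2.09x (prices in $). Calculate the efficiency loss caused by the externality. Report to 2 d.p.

DWL = $3.71

Market equilibrium (private): 28.05 + 2.09x = 94.52 - 4.00x → x_m = 10.9146.
Social marginal cost = private MC − MEB = 26.38 + 1.65x.
Set SMC = demand: 26.38 + 1.65x = 94.52 - 4.00x → x* = 12.0602.
Between x* and x_m the wedge demand − SMC runs linearly from 0 to MEB(x_m), so the loss is a triangle.
DWL = ½ × 1.1456 × 6.4724 = 3.7074.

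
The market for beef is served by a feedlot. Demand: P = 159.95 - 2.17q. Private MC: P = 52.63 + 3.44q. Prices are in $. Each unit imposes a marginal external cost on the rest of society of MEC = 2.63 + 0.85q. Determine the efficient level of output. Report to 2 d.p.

Social marginal cost = private MC + MEC = 55.26 + 4.29q.
Set SMC = demand: 55.26 + 4.29q = 159.95 - 2.17q → q* = 16.2059.

q* = 16.21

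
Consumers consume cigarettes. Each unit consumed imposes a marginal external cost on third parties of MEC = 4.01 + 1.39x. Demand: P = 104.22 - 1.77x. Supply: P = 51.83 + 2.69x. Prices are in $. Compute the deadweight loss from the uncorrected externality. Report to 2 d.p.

DWL = $35.35

Market equilibrium (private): 51.83 + 2.69x = 104.22 - 1.77x → x_m = 11.7466.
Social marginal benefit = demand − MEC = 100.21 - 3.16x.
Set SMB = MC: 100.21 - 3.16x = 51.83 + 2.69x → x* = 8.2701.
The loss is the area between SMB and MC from x* to x_m; with linear curves that's a triangle of height MEC(x_m).
DWL = ½ × 3.4765 × 20.3378 = 35.3522.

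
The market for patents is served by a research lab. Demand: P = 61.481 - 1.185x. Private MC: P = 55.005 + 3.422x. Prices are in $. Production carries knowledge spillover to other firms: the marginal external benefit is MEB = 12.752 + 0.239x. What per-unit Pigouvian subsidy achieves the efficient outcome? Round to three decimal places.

Social marginal cost = private MC − MEB = 42.253 + 3.183x.
Set SMC = demand: 42.253 + 3.183x = 61.481 - 1.185x → x* = 4.4020.
The Pigouvian subsidy equals MEB at x*: 12.752 + 0.239×4.4020 = 13.8041.

subsidy = $13.804 per unit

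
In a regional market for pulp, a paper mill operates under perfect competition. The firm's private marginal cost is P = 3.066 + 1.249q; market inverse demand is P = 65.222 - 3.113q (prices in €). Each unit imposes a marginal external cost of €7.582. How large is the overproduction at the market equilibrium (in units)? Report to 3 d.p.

1.738 units

Market equilibrium (private): 3.066 + 1.249q = 65.222 - 3.113q → q_m = 14.2494.
Social marginal cost = private MC + MEC = 10.648 + 1.249q.
Set SMC = demand: 10.648 + 1.249q = 65.222 - 3.113q → q* = 12.5112.
Gap = |14.2494 − 12.5112| = 1.7382.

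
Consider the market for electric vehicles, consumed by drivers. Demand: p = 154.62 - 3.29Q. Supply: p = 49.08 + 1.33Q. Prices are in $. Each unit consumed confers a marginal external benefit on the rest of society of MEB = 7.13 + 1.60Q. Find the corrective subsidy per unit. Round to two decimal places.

Social marginal benefit = demand + MEB = 161.75 - 1.69Q.
Set SMB = MC: 161.75 - 1.69Q = 49.08 + 1.33Q → Q* = 37.3079.
The Pigouvian subsidy equals MEB at Q*: 7.13 + 1.60×37.3079 = 66.8226.

subsidy = $66.82 per unit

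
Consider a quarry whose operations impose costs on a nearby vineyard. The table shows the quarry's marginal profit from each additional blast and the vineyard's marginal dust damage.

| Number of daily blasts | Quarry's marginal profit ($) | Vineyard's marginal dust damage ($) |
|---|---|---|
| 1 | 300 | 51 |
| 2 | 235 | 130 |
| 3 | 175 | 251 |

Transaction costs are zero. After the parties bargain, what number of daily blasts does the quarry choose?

2

Bargaining reaches the level where marginal profit last exceeds marginal dust damage.
That holds through level 2 (235 ≥ 130) but not at 3 (175 < 251).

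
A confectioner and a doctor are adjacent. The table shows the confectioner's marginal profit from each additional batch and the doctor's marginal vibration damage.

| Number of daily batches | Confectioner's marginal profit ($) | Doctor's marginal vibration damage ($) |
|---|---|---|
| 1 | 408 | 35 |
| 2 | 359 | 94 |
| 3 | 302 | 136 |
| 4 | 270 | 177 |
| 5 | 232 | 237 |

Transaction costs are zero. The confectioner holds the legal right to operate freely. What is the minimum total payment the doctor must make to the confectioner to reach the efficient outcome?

$232

Left alone the confectioner would choose level 5 (marginal profit stays positive).
Efficient level: k* = 4 (marginal profit ≥ marginal vibration damage through 4).
The doctor must at least cover the confectioner's forgone profit from cutting 5→4: 232 = 232.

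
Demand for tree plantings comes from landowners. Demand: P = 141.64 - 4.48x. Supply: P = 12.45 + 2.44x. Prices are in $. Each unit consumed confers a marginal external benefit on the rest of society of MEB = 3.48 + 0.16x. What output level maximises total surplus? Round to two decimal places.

Social marginal benefit = demand + MEB = 145.12 - 4.32x.
Set SMB = MC: 145.12 - 4.32x = 12.45 + 2.44x → x* = 19.6257.

x* = 19.63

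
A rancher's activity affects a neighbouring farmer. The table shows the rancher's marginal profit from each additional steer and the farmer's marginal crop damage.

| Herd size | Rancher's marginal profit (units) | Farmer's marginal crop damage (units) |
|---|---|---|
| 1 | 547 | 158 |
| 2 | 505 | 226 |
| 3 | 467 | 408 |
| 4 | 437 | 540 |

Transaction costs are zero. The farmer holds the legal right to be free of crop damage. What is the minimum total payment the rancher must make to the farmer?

Efficient level: marginal profit ≥ marginal crop damage through level 3, so k* = 3.
With the farmer holding the right, the rancher must at least compensate total damage at k*: 158 + 226 + 408 = 792.

792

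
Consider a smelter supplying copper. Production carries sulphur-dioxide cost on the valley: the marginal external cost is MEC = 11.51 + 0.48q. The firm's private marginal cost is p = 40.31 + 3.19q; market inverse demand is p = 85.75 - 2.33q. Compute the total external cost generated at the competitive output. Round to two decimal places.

Market equilibrium (private): 40.31 + 3.19q = 85.75 - 2.33q → q_m = 8.2319.
Total external cost = ∫₀^{q_m} (11.51 + 0.48q) dq = 11.51×8.2319 + ½×0.48×8.2319² = 111.0126.

111.01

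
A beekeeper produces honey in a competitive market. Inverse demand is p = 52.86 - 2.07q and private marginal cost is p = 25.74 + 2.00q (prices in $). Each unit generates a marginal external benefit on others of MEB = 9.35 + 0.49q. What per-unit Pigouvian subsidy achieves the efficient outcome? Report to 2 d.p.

subsidy = $14.34 per unit

Social marginal cost = private MC − MEB = 16.39 + 1.51q.
Set SMC = demand: 16.39 + 1.51q = 52.86 - 2.07q → q* = 10.1872.
The Pigouvian subsidy equals MEB at q*: 9.35 + 0.49×10.1872 = 14.3417.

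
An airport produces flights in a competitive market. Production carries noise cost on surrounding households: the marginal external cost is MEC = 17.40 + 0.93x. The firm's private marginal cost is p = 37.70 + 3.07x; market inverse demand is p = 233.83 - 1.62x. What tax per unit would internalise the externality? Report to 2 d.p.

Social marginal cost = private MC + MEC = 55.10 + 4.00x.
Set SMC = demand: 55.10 + 4.00x = 233.83 - 1.62x → x* = 31.8025.
The Pigouvian tax equals MEC at x*: 17.40 + 0.93×31.8025 = 46.9763.

tax = 46.98 per unit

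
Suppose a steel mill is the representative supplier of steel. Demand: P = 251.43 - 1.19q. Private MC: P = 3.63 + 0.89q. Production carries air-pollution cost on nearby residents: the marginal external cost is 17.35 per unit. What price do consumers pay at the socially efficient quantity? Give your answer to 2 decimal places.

P = 119.59

Social marginal cost = private MC + MEC = 20.98 + 0.89q.
Set SMC = demand: 20.98 + 0.89q = 251.43 - 1.19q → q* = 110.7933.
Consumer price on the demand curve at q*: 251.43 − 1.19×110.7933 = 119.5860.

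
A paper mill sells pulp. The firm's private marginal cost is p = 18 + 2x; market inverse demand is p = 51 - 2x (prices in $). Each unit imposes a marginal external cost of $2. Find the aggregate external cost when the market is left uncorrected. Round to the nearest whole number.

$17

Market equilibrium (private): 18 + 2x = 51 - 2x → x_m = 8.2500.
Total external cost = MEC × x_m = 2 × 8.2500 = 16.5000.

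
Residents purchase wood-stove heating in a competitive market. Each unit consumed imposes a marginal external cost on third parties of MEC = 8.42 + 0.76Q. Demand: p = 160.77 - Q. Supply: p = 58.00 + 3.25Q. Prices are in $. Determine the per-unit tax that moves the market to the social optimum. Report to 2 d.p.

Social marginal benefit = demand − MEC = 152.35 - 1.76Q.
Set SMB = MC: 152.35 - 1.76Q = 58.00 + 3.25Q → Q* = 18.8323.
The Pigouvian tax equals MEC at Q*: 8.42 + 0.76×18.8323 = 22.7325.

tax = $22.73 per unit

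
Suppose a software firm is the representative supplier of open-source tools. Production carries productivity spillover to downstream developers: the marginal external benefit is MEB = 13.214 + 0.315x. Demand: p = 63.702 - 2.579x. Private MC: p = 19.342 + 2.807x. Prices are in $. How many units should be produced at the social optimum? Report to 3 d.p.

x* = 11.354

Social marginal cost = private MC − MEB = 6.128 + 2.492x.
Set SMC = demand: 6.128 + 2.492x = 63.702 - 2.579x → x* = 11.3536.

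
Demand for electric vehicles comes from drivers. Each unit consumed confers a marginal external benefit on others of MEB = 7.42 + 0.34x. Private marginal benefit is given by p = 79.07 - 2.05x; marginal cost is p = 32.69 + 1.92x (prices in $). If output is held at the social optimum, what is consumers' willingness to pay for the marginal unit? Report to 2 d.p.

P = $48.69

Social marginal benefit = demand + MEB = 86.49 - 1.71x.
Set SMB = MC: 86.49 - 1.71x = 32.69 + 1.92x → x* = 14.8209.
Consumer price on the demand curve at x*: 79.07 − 2.05×14.8209 = 48.6872.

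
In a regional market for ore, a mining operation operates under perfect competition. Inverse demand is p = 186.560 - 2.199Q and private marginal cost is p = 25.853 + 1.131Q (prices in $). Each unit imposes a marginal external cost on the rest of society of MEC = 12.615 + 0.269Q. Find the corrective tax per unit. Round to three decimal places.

Social marginal cost = private MC + MEC = 38.468 + 1.400Q.
Set SMC = demand: 38.468 + 1.400Q = 186.560 - 2.199Q → Q* = 41.1481.
The Pigouvian tax equals MEC at Q*: 12.615 + 0.269×41.1481 = 23.6838.

tax = $23.684 per unit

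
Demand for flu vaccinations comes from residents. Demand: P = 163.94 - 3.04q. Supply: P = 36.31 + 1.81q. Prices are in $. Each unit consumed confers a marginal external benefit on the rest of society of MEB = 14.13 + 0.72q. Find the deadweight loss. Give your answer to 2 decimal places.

Market equilibrium (private): 36.31 + 1.81q = 163.94 - 3.04q → q_m = 26.3155.
Social marginal benefit = demand + MEB = 178.07 - 2.32q.
Set SMB = MC: 178.07 - 2.32q = 36.31 + 1.81q → q* = 34.3245.
Between q* and q_m the wedge SMB − MC runs linearly from 0 to MEB(q_m), so the loss is a triangle.
DWL = ½ × 8.0090 × 33.0771 = 132.4572.

DWL = $132.46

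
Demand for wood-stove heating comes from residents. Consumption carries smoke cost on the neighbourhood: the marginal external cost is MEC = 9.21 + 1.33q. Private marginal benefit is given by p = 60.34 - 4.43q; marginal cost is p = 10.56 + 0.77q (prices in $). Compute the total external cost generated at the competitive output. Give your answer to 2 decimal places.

Market equilibrium (private): 10.56 + 0.77q = 60.34 - 4.43q → q_m = 9.5731.
Total external cost = ∫₀^{q_m} (9.21 + 1.33q) dq = 9.21×9.5731 + ½×1.33×9.5731² = 149.1117.

$149.11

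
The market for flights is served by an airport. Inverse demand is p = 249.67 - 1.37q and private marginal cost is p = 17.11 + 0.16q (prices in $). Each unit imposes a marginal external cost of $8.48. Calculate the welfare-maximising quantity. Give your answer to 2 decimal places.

Social marginal cost = private MC + MEC = 25.59 + 0.16q.
Set SMC = demand: 25.59 + 0.16q = 249.67 - 1.37q → q* = 146.4575.

q* = 146.46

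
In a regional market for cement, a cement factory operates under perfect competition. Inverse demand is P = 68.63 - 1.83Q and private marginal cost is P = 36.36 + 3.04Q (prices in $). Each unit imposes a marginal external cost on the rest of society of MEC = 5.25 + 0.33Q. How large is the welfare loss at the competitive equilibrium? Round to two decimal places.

Market equilibrium (private): 36.36 + 3.04Q = 68.63 - 1.83Q → Q_m = 6.6263.
Social marginal cost = private MC + MEC = 41.61 + 3.37Q.
Set SMC = demand: 41.61 + 3.37Q = 68.63 - 1.83Q → Q* = 5.1962.
The loss is the area between SMC and demand from Q* to Q_m; with linear curves that's a triangle of height MEC(Q_m).
DWL = ½ × 1.4301 × 7.4367 = 5.3176.

DWL = $5.32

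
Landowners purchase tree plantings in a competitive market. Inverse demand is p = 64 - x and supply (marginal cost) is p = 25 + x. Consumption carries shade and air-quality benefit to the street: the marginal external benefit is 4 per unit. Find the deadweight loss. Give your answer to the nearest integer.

Market equilibrium (private): 25 + x = 64 - x → x_m = 19.5000.
Social marginal benefit = demand + MEB = 68 - x.
Set SMB = MC: 68 - x = 25 + x → x* = 21.5000.
The welfare-loss triangle has base |x_m − x*| and height MEB(x_m) (the vertical gap between SMB and MC is zero at x* and MEB at x_m).
DWL = ½ × 2.0000 × 4.0000 = 4.0000.

DWL = 4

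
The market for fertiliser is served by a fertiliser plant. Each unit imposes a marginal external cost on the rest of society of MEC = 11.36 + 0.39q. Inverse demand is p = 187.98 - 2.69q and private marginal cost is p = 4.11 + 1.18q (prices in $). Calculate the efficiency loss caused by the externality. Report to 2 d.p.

Market equilibrium (private): 4.11 + 1.18q = 187.98 - 2.69q → q_m = 47.5116.
Social marginal cost = private MC + MEC = 15.47 + 1.57q.
Set SMC = demand: 15.47 + 1.57q = 187.98 - 2.69q → q* = 40.4953.
The welfare-loss triangle has base |q_m − q*| and height MEC(q_m) (the vertical gap between SMC and demand is zero at q* and MEC at q_m).
DWL = ½ × 7.0163 × 29.8895 = 104.8568.

DWL = $104.86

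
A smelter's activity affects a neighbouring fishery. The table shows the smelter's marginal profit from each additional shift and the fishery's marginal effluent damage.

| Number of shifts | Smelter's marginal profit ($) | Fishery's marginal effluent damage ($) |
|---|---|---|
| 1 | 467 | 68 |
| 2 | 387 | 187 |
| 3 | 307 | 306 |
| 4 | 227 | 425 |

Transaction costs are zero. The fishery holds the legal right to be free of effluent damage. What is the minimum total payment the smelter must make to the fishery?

Efficient level: marginal profit ≥ marginal effluent damage through level 3, so k* = 3.
With the fishery holding the right, the smelter must at least compensate total damage at k*: 68 + 187 + 306 = 561.

$561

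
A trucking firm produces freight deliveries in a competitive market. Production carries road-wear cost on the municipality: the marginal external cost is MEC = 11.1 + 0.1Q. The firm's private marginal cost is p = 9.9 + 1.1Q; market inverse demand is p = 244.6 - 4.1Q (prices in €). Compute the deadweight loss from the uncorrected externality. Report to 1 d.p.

DWL = €23.0

Market equilibrium (private): 9.9 + 1.1Q = 244.6 - 4.1Q → Q_m = 45.1346.
Social marginal cost = private MC + MEC = 21.0 + 1.2Q.
Set SMC = demand: 21.0 + 1.2Q = 244.6 - 4.1Q → Q* = 42.1887.
The welfare-loss triangle has base |Q_m − Q*| and height MEC(Q_m) (the vertical gap between SMC and demand is zero at Q* and MEC at Q_m).
DWL = ½ × 2.9459 × 15.6135 = 22.9979.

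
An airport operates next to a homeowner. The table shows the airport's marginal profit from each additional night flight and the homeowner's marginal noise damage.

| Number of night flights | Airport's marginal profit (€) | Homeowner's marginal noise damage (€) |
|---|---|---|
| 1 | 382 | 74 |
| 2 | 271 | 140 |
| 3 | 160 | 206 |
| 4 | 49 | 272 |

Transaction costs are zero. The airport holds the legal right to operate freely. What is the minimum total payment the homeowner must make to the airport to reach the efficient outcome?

Left alone the airport would choose level 4 (marginal profit stays positive).
Efficient level: k* = 2 (marginal profit ≥ marginal noise damage through 2).
The homeowner must at least cover the airport's forgone profit from cutting 4→2: 160 + 49 = 209.

€209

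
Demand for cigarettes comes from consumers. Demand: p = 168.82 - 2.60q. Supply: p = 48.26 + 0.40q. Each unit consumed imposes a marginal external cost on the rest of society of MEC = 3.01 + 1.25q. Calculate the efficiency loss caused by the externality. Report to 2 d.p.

Market equilibrium (private): 48.26 + 0.40q = 168.82 - 2.60q → q_m = 40.1867.
Social marginal benefit = demand − MEC = 165.81 - 3.85q.
Set SMB = MC: 165.81 - 3.85q = 48.26 + 0.40q → q* = 27.6588.
Between q* and q_m the wedge MC − SMB runs linearly from 0 to MEC(q_m), so the loss is a triangle.
DWL = ½ × 12.5279 × 53.2433 = 333.5134.

DWL = 333.51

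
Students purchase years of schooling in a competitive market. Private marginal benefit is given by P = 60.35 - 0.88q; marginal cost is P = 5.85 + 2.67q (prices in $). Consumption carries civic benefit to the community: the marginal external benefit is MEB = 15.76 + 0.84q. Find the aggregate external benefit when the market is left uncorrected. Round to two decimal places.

$340.94

Market equilibrium (private): 5.85 + 2.67q = 60.35 - 0.88q → q_m = 15.3521.
Total external benefit = ∫₀^{q_m} (15.76 + 0.84q) dq = 15.76×15.3521 + ½×0.84×15.3521² = 340.9376.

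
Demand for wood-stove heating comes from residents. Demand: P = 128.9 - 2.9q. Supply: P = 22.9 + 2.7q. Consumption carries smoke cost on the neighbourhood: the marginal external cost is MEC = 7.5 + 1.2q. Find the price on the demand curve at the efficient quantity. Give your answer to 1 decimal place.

Social marginal benefit = demand − MEC = 121.4 - 4.1q.
Set SMB = MC: 121.4 - 4.1q = 22.9 + 2.7q → q* = 14.4853.
Consumer price on the demand curve at q*: 128.9 − 2.9×14.4853 = 86.8926.

P = 86.9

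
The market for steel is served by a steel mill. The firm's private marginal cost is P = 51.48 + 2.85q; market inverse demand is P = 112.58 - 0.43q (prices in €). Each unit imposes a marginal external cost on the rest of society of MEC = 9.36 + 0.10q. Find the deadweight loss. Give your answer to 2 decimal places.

Market equilibrium (private): 51.48 + 2.85q = 112.58 - 0.43q → q_m = 18.6280.
Social marginal cost = private MC + MEC = 60.84 + 2.95q.
Set SMC = demand: 60.84 + 2.95q = 112.58 - 0.43q → q* = 15.3077.
The loss is the area between SMC and demand from q* to q_m; with linear curves that's a triangle of height MEC(q_m).
DWL = ½ × 3.3203 × 11.2228 = 18.6315.

DWL = €18.63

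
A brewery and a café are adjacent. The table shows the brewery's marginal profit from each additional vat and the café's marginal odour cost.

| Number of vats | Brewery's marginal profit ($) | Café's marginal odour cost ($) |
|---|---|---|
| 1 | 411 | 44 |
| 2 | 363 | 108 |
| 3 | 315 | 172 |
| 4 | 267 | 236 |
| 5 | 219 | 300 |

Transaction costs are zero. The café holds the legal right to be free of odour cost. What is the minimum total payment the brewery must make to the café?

$560

Efficient level: marginal profit ≥ marginal odour cost through level 4, so k* = 4.
With the café holding the right, the brewery must at least compensate total damage at k*: 44 + 108 + 172 + 236 = 560.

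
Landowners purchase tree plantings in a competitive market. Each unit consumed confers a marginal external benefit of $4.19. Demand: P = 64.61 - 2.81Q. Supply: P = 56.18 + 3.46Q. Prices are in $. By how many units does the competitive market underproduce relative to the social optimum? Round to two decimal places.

0.67 units

Market equilibrium (private): 56.18 + 3.46Q = 64.61 - 2.81Q → Q_m = 1.3445.
Social marginal benefit = demand + MEB = 68.80 - 2.81Q.
Set SMB = MC: 68.80 - 2.81Q = 56.18 + 3.46Q → Q* = 2.0128.
Gap = |1.3445 − 2.0128| = 0.6683.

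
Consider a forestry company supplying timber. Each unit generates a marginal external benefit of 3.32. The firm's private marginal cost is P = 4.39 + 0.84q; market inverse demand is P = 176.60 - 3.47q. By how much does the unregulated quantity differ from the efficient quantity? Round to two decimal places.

Market equilibrium (private): 4.39 + 0.84q = 176.60 - 3.47q → q_m = 39.9559.
Social marginal cost = private MC − MEB = 1.07 + 0.84q.
Set SMC = demand: 1.07 + 0.84q = 176.60 - 3.47q → q* = 40.7262.
Gap = |39.9559 − 40.7262| = 0.7703.

0.77 units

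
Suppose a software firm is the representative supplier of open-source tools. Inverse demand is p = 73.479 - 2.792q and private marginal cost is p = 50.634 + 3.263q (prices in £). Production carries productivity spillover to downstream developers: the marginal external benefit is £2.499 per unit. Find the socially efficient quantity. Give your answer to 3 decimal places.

Social marginal cost = private MC − MEB = 48.135 + 3.263q.
Set SMC = demand: 48.135 + 3.263q = 73.479 - 2.792q → q* = 4.1856.

q* = 4.186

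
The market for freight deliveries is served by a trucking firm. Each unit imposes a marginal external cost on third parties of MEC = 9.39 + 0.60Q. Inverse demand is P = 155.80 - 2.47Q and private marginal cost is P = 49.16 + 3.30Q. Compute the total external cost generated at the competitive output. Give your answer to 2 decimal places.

276.02

Market equilibrium (private): 49.16 + 3.30Q = 155.80 - 2.47Q → Q_m = 18.4818.
Total external cost = ∫₀^{Q_m} (9.39 + 0.60Q) dQ = 9.39×18.4818 + ½×0.60×18.4818² = 276.0172.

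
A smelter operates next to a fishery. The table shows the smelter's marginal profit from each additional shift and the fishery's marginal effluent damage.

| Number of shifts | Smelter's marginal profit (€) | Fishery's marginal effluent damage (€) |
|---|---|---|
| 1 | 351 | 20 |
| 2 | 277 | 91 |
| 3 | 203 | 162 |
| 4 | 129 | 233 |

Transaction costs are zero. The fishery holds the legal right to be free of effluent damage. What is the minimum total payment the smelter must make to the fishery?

Efficient level: marginal profit ≥ marginal effluent damage through level 3, so k* = 3.
With the fishery holding the right, the smelter must at least compensate total damage at k*: 20 + 91 + 162 = 273.

€273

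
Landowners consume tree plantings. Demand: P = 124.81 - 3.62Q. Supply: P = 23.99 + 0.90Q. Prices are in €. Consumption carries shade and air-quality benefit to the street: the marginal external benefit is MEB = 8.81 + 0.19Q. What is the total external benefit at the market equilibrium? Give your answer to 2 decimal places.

Market equilibrium (private): 23.99 + 0.90Q = 124.81 - 3.62Q → Q_m = 22.3053.
Total external benefit = ∫₀^{Q_m} (8.81 + 0.19Q) dQ = 8.81×22.3053 + ½×0.19×22.3053² = 243.7747.

€243.77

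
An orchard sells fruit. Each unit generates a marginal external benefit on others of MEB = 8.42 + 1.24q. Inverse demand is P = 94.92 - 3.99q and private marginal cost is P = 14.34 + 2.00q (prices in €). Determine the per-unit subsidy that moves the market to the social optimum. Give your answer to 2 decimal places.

Social marginal cost = private MC − MEB = 5.92 + 0.76q.
Set SMC = demand: 5.92 + 0.76q = 94.92 - 3.99q → q* = 18.7368.
The Pigouvian subsidy equals MEB at q*: 8.42 + 1.24×18.7368 = 31.6536.

subsidy = €31.65 per unit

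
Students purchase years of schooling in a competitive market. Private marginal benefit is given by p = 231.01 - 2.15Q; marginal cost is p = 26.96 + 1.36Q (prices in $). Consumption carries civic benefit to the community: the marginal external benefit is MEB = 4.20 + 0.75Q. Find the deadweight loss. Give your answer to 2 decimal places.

Market equilibrium (private): 26.96 + 1.36Q = 231.01 - 2.15Q → Q_m = 58.1339.
Social marginal benefit = demand + MEB = 235.21 - 1.40Q.
Set SMB = MC: 235.21 - 1.40Q = 26.96 + 1.36Q → Q* = 75.4529.
Between Q* and Q_m the wedge SMB − MC runs linearly from 0 to MEB(Q_m), so the loss is a triangle.
DWL = ½ × 17.3190 × 47.8004 = 413.9276.

DWL = $413.93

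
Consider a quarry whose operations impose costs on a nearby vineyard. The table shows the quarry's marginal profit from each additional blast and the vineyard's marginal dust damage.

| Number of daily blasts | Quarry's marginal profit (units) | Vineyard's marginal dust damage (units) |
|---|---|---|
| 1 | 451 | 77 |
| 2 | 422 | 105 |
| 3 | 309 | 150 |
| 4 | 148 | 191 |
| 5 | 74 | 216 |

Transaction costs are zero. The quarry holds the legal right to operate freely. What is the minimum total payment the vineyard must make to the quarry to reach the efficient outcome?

222

Left alone the quarry would choose level 5 (marginal profit stays positive).
Efficient level: k* = 3 (marginal profit ≥ marginal dust damage through 3).
The vineyard must at least cover the quarry's forgone profit from cutting 5→3: 148 + 74 = 222.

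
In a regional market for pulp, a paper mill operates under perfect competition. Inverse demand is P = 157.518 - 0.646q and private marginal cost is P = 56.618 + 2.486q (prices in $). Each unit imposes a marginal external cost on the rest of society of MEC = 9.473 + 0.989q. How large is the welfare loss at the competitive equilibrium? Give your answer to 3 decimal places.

DWL = $207.297

Market equilibrium (private): 56.618 + 2.486q = 157.518 - 0.646q → q_m = 32.2158.
Social marginal cost = private MC + MEC = 66.091 + 3.475q.
Set SMC = demand: 66.091 + 3.475q = 157.518 - 0.646q → q* = 22.1856.
Between q* and q_m the wedge SMC − demand runs linearly from 0 to MEC(q_m), so the loss is a triangle.
DWL = ½ × 10.0302 × 41.3345 = 207.2967.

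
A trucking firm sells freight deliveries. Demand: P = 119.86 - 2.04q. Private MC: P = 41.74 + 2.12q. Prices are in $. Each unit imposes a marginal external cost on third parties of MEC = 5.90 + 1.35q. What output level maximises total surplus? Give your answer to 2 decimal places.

q* = 13.11

Social marginal cost = private MC + MEC = 47.64 + 3.47q.
Set SMC = demand: 47.64 + 3.47q = 119.86 - 2.04q → q* = 13.1071.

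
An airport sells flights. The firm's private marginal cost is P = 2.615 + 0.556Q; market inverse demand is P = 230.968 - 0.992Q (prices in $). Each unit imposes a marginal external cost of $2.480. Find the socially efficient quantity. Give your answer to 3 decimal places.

Social marginal cost = private MC + MEC = 5.095 + 0.556Q.
Set SMC = demand: 5.095 + 0.556Q = 230.968 - 0.992Q → Q* = 145.9128.

Q* = 145.913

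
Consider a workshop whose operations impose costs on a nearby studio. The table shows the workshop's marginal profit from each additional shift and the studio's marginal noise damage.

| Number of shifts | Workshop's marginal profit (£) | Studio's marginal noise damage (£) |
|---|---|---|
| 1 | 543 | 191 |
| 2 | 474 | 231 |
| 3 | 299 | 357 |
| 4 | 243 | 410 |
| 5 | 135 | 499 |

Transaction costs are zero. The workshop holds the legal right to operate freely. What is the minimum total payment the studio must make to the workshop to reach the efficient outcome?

£677

Left alone the workshop would choose level 5 (marginal profit stays positive).
Efficient level: k* = 2 (marginal profit ≥ marginal noise damage through 2).
The studio must at least cover the workshop's forgone profit from cutting 5→2: 299 + 243 + 135 = 677.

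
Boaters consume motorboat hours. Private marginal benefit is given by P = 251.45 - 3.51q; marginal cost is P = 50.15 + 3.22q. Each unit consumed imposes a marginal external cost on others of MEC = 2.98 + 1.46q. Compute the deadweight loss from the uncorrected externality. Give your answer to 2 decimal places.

Market equilibrium (private): 50.15 + 3.22q = 251.45 - 3.51q → q_m = 29.9108.
Social marginal benefit = demand − MEC = 248.47 - 4.97q.
Set SMB = MC: 248.47 - 4.97q = 50.15 + 3.22q → q* = 24.2149.
Between q* and q_m the wedge MC − SMB runs linearly from 0 to MEC(q_m), so the loss is a triangle.
DWL = ½ × 5.6959 × 46.6498 = 132.8563.

DWL = 132.86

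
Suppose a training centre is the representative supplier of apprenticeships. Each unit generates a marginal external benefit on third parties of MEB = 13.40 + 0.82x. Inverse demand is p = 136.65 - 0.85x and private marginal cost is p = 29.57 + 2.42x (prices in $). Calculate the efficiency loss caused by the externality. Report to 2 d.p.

Market equilibrium (private): 29.57 + 2.42x = 136.65 - 0.85x → x_m = 32.7462.
Social marginal cost = private MC − MEB = 16.17 + 1.60x.
Set SMC = demand: 16.17 + 1.60x = 136.65 - 0.85x → x* = 49.1755.
The welfare-loss triangle has base |x_m − x*| and height MEB(x_m) (the vertical gap between SMC and demand is zero at x* and MEB at x_m).
DWL = ½ × 16.4293 × 40.2519 = 330.6553.

DWL = $330.66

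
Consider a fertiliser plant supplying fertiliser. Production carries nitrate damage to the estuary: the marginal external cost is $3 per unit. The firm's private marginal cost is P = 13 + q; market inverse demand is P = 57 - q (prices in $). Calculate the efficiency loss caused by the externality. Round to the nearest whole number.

Market equilibrium (private): 13 + q = 57 - q → q_m = 22.0000.
Social marginal cost = private MC + MEC = 16 + q.
Set SMC = demand: 16 + q = 57 - q → q* = 20.5000.
Height of the DWL triangle at q_m is SMC(q_m) − demand(q_m) = MEC(q_m) = 3.0000.
DWL = ½ × 1.5000 × 3.0000 = 2.2500.

DWL = $2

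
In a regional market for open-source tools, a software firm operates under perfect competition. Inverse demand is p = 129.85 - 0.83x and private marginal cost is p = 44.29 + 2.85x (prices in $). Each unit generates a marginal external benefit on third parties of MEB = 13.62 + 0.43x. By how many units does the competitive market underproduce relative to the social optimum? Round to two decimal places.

7.27 units

Market equilibrium (private): 44.29 + 2.85x = 129.85 - 0.83x → x_m = 23.2500.
Social marginal cost = private MC − MEB = 30.67 + 2.42x.
Set SMC = demand: 30.67 + 2.42x = 129.85 - 0.83x → x* = 30.5169.
Gap = |23.2500 − 30.5169| = 7.2669.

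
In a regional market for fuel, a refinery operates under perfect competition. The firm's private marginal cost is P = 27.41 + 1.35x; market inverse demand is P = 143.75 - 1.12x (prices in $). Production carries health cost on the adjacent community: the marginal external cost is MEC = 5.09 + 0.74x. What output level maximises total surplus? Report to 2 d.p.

x* = 34.66

Social marginal cost = private MC + MEC = 32.50 + 2.09x.
Set SMC = demand: 32.50 + 2.09x = 143.75 - 1.12x → x* = 34.6573.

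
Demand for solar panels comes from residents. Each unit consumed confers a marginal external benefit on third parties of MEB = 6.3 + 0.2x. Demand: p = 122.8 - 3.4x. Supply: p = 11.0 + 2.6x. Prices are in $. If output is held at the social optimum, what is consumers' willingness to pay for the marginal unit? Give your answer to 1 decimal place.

Social marginal benefit = demand + MEB = 129.1 - 3.2x.
Set SMB = MC: 129.1 - 3.2x = 11.0 + 2.6x → x* = 20.3621.
Consumer price on the demand curve at x*: 122.8 − 3.4×20.3621 = 53.5689.

P = $53.6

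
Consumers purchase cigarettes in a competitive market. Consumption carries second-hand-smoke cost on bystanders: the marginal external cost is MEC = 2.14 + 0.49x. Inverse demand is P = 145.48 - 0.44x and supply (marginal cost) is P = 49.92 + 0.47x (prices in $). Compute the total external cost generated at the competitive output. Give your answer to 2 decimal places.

Market equilibrium (private): 49.92 + 0.47x = 145.48 - 0.44x → x_m = 105.0110.
Total external cost = ∫₀^{x_m} (2.14 + 0.49x) dx = 2.14×105.0110 + ½×0.49×105.0110² = 2926.4145.

$2926.41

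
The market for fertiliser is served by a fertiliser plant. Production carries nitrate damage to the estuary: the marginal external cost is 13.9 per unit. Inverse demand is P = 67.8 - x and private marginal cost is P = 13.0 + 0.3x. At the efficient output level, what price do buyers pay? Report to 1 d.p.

P = 36.3

Social marginal cost = private MC + MEC = 26.9 + 0.3x.
Set SMC = demand: 26.9 + 0.3x = 67.8 - x → x* = 31.4615.
Consumer price on the demand curve at x*: 67.8 − 1.0×31.4615 = 36.3385.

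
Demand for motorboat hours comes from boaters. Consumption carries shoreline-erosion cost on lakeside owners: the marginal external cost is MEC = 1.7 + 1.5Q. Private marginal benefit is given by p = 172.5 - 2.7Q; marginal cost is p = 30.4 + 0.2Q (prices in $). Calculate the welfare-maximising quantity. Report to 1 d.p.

Q* = 31.9

Social marginal benefit = demand − MEC = 170.8 - 4.2Q.
Set SMB = MC: 170.8 - 4.2Q = 30.4 + 0.2Q → Q* = 31.9091.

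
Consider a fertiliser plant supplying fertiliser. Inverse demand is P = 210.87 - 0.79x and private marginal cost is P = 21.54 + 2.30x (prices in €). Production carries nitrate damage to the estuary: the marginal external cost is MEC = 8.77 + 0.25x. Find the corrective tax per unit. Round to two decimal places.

Social marginal cost = private MC + MEC = 30.31 + 2.55x.
Set SMC = demand: 30.31 + 2.55x = 210.87 - 0.79x → x* = 54.0599.
The Pigouvian tax equals MEC at x*: 8.77 + 0.25×54.0599 = 22.2850.

tax = €22.28 per unit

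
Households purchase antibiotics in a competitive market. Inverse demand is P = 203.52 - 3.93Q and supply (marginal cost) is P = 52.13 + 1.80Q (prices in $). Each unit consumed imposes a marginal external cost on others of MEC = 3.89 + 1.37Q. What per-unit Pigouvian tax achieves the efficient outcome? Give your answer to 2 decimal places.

Social marginal benefit = demand − MEC = 199.63 - 5.30Q.
Set SMB = MC: 199.63 - 5.30Q = 52.13 + 1.80Q → Q* = 20.7746.
The Pigouvian tax equals MEC at Q*: 3.89 + 1.37×20.7746 = 32.3512.

tax = $32.35 per unit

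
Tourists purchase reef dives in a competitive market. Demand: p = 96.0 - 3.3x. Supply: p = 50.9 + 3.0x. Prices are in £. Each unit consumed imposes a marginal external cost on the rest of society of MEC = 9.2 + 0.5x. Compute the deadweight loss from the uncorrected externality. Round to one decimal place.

Market equilibrium (private): 50.9 + 3.0x = 96.0 - 3.3x → x_m = 7.1587.
Social marginal benefit = demand − MEC = 86.8 - 3.8x.
Set SMB = MC: 86.8 - 3.8x = 50.9 + 3.0x → x* = 5.2794.
The loss is the area between SMB and MC from x* to x_m; with linear curves that's a triangle of height MEC(x_m).
DWL = ½ × 1.8793 × 12.7794 = 12.0082.

DWL = £12.0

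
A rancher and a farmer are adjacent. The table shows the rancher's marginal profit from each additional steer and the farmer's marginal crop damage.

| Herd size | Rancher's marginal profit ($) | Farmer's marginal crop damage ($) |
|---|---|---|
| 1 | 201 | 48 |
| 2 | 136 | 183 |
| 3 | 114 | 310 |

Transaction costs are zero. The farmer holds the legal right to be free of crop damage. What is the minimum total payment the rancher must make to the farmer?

$48

Efficient level: marginal profit ≥ marginal crop damage through level 1, so k* = 1.
With the farmer holding the right, the rancher must at least compensate total damage at k*: 48 = 48.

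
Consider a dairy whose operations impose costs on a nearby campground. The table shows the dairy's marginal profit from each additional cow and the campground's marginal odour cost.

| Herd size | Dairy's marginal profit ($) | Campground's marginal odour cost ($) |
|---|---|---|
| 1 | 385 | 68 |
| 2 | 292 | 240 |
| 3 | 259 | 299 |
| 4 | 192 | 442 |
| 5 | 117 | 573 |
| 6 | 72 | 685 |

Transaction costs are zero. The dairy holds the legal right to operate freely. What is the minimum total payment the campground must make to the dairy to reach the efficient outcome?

$640

Left alone the dairy would choose level 6 (marginal profit stays positive).
Efficient level: k* = 2 (marginal profit ≥ marginal odour cost through 2).
The campground must at least cover the dairy's forgone profit from cutting 6→2: 259 + 192 + 117 + 72 = 640.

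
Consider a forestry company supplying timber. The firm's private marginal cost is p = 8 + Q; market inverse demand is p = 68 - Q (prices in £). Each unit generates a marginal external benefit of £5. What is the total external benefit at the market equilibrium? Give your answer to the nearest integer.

Market equilibrium (private): 8 + Q = 68 - Q → Q_m = 30.0000.
Total external benefit = MEB × Q_m = 5 × 30.0000 = 150.0000.

£150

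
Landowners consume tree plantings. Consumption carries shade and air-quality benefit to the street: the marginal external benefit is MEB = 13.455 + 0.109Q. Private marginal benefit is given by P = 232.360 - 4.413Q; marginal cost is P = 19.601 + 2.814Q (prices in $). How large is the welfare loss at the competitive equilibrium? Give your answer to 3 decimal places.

Market equilibrium (private): 19.601 + 2.814Q = 232.360 - 4.413Q → Q_m = 29.4395.
Social marginal benefit = demand + MEB = 245.815 - 4.304Q.
Set SMB = MC: 245.815 - 4.304Q = 19.601 + 2.814Q → Q* = 31.7806.
The loss is the area between SMB and MC from Q* to Q_m; with linear curves that's a triangle of height MEB(Q_m).
DWL = ½ × 2.3411 × 16.6639 = 19.5059.

DWL = $19.506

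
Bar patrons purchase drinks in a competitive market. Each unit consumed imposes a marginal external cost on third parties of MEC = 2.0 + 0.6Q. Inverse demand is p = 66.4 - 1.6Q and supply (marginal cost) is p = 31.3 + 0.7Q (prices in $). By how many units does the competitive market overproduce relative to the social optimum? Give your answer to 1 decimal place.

3.8 units

Market equilibrium (private): 31.3 + 0.7Q = 66.4 - 1.6Q → Q_m = 15.2609.
Social marginal benefit = demand − MEC = 64.4 - 2.2Q.
Set SMB = MC: 64.4 - 2.2Q = 31.3 + 0.7Q → Q* = 11.4138.
Gap = |15.2609 − 11.4138| = 3.8471.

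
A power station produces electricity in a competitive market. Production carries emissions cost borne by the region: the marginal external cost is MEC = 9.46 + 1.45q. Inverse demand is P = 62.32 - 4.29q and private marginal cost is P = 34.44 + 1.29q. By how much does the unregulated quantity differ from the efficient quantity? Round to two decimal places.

2.38 units

Market equilibrium (private): 34.44 + 1.29q = 62.32 - 4.29q → q_m = 4.9964.
Social marginal cost = private MC + MEC = 43.90 + 2.74q.
Set SMC = demand: 43.90 + 2.74q = 62.32 - 4.29q → q* = 2.6202.
Gap = |4.9964 − 2.6202| = 2.3762.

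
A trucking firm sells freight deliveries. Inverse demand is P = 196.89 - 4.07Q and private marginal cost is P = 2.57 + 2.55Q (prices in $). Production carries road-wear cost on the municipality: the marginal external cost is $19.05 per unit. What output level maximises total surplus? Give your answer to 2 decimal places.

Q* = 26.48

Social marginal cost = private MC + MEC = 21.62 + 2.55Q.
Set SMC = demand: 21.62 + 2.55Q = 196.89 - 4.07Q → Q* = 26.4758.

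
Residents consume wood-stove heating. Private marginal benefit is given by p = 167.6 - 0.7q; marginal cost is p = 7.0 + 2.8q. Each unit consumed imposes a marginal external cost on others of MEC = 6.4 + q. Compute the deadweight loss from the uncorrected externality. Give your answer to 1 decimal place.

Market equilibrium (private): 7.0 + 2.8q = 167.6 - 0.7q → q_m = 45.8857.
Social marginal benefit = demand − MEC = 161.2 - 1.7q.
Set SMB = MC: 161.2 - 1.7q = 7.0 + 2.8q → q* = 34.2667.
The loss is the area between SMB and MC from q* to q_m; with linear curves that's a triangle of height MEC(q_m).
DWL = ½ × 11.6190 × 52.2857 = 303.7538.

DWL = 303.8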